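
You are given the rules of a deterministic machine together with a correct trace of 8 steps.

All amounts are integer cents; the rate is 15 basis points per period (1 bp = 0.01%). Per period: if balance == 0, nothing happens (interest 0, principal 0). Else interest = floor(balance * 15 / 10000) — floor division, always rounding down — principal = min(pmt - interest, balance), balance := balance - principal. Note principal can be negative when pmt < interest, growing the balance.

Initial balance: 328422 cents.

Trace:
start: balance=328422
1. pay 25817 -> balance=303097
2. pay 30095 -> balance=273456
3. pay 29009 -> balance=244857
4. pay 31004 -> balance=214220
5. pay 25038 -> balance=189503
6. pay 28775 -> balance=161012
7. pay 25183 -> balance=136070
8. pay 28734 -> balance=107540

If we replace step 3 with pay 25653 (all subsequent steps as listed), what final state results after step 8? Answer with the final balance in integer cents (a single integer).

(re-executing from step 3 with the substitution; state before step 3: balance=273456)
3. pay 25653 -> balance=248213
4. pay 31004 -> balance=217581
5. pay 25038 -> balance=192869
6. pay 28775 -> balance=164383
7. pay 25183 -> balance=139446
8. pay 28734 -> balance=110921

110921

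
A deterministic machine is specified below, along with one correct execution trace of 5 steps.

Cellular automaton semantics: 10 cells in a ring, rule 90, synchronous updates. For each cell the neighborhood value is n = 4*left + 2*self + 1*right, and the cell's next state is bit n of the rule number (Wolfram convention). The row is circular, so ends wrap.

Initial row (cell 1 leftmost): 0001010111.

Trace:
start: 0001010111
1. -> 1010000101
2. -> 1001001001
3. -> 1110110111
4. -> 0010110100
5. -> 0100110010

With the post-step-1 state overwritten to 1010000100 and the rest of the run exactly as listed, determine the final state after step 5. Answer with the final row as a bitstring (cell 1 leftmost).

0101100010

state after step 1 := 1010000100
2. -> 0001001011
3. -> 1010110011
4. -> 1000111110
5. -> 0101100010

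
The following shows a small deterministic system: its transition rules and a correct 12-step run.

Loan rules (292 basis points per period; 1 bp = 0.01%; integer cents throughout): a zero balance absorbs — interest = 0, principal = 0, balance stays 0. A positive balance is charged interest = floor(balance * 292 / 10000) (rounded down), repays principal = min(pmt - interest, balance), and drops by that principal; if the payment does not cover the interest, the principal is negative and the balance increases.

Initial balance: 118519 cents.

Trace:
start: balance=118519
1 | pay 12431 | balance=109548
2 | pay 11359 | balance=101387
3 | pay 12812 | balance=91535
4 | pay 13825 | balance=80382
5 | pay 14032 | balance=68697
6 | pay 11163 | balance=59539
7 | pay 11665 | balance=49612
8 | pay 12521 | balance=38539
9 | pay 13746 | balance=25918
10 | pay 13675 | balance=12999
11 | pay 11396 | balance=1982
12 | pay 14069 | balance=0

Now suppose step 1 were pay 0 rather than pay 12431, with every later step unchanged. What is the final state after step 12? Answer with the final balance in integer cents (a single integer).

(re-executing from step 1 with the substitution; state before step 1: balance=118519)
1 | pay 0 | balance=121979
2 | pay 11359 | balance=114181
3 | pay 12812 | balance=104703
4 | pay 13825 | balance=93935
5 | pay 14032 | balance=82645
6 | pay 11163 | balance=73895
7 | pay 11665 | balance=64387
8 | pay 12521 | balance=53746
9 | pay 13746 | balance=41569
10 | pay 13675 | balance=29107
11 | pay 11396 | balance=18560
12 | pay 14069 | balance=5032

5032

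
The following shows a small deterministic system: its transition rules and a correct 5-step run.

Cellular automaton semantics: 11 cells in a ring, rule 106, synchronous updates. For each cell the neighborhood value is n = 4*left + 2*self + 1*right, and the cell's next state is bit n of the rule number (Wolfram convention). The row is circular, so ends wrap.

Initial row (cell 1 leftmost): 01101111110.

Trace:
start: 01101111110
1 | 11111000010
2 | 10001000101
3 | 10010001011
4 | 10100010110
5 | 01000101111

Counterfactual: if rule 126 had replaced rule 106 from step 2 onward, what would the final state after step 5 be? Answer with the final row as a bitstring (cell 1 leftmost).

00011001100

(re-executing steps 2..5 under rule 126; state before step 2: 11111000010)
2 | 10001100111
3 | 11011111100
4 | 11110000111
5 | 00011001100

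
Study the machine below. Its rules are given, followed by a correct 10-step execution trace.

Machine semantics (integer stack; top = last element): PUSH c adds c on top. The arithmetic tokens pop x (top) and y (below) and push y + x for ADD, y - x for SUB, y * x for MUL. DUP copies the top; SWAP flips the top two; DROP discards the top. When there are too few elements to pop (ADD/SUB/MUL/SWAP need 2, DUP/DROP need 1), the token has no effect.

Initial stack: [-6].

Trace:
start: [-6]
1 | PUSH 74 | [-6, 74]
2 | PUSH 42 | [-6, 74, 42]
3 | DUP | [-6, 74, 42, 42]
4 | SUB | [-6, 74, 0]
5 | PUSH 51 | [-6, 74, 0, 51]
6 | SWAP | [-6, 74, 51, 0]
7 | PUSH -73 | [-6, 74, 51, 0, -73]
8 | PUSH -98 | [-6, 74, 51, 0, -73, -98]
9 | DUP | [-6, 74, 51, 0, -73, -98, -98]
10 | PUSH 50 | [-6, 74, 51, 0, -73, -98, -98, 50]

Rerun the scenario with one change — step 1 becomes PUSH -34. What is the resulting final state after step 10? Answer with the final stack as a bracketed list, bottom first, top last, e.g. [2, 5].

(re-executing from step 1 with the substitution; state before step 1: [-6])
1 | PUSH -34 | [-6, -34]
2 | PUSH 42 | [-6, -34, 42]
3 | DUP | [-6, -34, 42, 42]
4 | SUB | [-6, -34, 0]
5 | PUSH 51 | [-6, -34, 0, 51]
6 | SWAP | [-6, -34, 51, 0]
7 | PUSH -73 | [-6, -34, 51, 0, -73]
8 | PUSH -98 | [-6, -34, 51, 0, -73, -98]
9 | DUP | [-6, -34, 51, 0, -73, -98, -98]
10 | PUSH 50 | [-6, -34, 51, 0, -73, -98, -98, 50]

[-6, -34, 51, 0, -73, -98, -98, 50]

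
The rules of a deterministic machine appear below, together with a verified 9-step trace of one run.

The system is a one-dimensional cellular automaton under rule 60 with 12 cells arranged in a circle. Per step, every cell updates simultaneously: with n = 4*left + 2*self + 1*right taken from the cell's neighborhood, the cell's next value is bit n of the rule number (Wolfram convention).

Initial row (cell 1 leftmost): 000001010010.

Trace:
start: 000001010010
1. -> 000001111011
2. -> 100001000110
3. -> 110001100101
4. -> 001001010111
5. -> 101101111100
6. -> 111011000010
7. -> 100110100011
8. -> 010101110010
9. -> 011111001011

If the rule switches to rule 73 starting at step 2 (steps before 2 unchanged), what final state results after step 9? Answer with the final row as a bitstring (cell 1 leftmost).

010100000011

(re-executing steps 2..9 under rule 73; state before step 2: 000001111011)
2. -> 011101001011
3. -> 010100000011
4. -> 000001111011
5. -> 011101001011
6. -> 010100000011
7. -> 000001111011
8. -> 011101001011
9. -> 010100000011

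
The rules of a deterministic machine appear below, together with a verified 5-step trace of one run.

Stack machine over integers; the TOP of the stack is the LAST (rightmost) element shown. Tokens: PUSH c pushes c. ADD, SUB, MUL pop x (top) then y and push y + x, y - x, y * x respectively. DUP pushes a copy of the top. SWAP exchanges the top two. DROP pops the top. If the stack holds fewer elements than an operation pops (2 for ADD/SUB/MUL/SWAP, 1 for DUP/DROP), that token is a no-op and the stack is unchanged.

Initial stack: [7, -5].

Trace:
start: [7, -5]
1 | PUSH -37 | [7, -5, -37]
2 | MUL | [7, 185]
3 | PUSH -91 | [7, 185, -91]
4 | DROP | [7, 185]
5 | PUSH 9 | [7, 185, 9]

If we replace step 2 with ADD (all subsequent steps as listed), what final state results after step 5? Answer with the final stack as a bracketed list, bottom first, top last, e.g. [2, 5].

[7, -42, 9]

(re-executing from step 2 with the substitution; state before step 2: [7, -5, -37])
2 | ADD | [7, -42]
3 | PUSH -91 | [7, -42, -91]
4 | DROP | [7, -42]
5 | PUSH 9 | [7, -42, 9]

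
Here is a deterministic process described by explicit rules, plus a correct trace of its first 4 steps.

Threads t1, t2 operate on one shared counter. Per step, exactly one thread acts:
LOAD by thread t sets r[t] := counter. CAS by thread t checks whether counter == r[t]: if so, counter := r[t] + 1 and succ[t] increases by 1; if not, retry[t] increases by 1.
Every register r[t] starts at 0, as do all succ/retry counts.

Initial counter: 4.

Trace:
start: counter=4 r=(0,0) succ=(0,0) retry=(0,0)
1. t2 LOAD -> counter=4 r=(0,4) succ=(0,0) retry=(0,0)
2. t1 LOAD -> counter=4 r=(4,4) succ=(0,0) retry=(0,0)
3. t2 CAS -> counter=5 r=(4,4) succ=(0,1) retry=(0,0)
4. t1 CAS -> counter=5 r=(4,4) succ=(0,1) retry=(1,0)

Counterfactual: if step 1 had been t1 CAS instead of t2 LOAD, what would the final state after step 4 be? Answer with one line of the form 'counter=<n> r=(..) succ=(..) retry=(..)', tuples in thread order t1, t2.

(re-executing from step 1 with the substitution; state before step 1: counter=4 r=(0,0) succ=(0,0) retry=(0,0))
1. t1 CAS -> counter=4 r=(0,0) succ=(0,0) retry=(1,0)
2. t1 LOAD -> counter=4 r=(4,0) succ=(0,0) retry=(1,0)
3. t2 CAS -> counter=4 r=(4,0) succ=(0,0) retry=(1,1)
4. t1 CAS -> counter=5 r=(4,0) succ=(1,0) retry=(1,1)

counter=5 r=(4,0) succ=(1,0) retry=(1,1)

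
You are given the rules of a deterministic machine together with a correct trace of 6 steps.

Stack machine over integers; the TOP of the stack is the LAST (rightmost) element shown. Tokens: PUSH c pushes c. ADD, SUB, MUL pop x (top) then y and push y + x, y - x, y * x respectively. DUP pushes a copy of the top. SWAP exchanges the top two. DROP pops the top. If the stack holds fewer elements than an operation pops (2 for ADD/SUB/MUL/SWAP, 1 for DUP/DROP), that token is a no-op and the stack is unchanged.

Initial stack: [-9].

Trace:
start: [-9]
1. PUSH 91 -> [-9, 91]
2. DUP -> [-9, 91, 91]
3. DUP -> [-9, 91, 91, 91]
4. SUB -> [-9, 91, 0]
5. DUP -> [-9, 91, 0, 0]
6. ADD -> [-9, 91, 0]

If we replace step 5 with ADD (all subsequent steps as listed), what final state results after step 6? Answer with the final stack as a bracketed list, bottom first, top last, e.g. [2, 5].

(re-executing from step 5 with the substitution; state before step 5: [-9, 91, 0])
5. ADD -> [-9, 91]
6. ADD -> [82]

[82]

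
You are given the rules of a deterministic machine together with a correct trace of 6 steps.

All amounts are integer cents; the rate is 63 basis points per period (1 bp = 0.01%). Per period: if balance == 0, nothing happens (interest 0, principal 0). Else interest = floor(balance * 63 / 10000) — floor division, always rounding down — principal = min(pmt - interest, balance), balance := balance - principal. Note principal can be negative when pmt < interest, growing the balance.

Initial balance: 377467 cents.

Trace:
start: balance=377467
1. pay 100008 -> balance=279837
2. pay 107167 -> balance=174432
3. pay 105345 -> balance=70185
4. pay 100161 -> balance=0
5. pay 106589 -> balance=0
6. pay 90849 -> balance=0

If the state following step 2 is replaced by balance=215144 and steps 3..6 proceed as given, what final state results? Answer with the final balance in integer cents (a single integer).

0

state after step 2 := balance=215144
3. pay 105345 -> balance=111154
4. pay 100161 -> balance=11693
5. pay 106589 -> balance=0
6. pay 90849 -> balance=0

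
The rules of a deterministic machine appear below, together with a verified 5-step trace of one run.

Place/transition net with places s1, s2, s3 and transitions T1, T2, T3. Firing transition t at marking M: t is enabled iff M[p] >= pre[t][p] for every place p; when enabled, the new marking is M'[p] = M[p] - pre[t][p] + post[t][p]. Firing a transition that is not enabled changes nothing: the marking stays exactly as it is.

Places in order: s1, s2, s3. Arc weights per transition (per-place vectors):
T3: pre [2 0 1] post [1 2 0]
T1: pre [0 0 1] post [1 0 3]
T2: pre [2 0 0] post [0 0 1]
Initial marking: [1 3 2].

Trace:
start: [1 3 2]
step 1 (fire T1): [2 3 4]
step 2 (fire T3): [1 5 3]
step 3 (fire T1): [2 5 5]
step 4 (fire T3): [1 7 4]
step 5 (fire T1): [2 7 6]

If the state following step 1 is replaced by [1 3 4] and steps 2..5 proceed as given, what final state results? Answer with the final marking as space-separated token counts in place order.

state after step 1 := [1 3 4]
step 2 (fire T3): [1 3 4]
step 3 (fire T1): [2 3 6]
step 4 (fire T3): [1 5 5]
step 5 (fire T1): [2 5 7]

2 5 7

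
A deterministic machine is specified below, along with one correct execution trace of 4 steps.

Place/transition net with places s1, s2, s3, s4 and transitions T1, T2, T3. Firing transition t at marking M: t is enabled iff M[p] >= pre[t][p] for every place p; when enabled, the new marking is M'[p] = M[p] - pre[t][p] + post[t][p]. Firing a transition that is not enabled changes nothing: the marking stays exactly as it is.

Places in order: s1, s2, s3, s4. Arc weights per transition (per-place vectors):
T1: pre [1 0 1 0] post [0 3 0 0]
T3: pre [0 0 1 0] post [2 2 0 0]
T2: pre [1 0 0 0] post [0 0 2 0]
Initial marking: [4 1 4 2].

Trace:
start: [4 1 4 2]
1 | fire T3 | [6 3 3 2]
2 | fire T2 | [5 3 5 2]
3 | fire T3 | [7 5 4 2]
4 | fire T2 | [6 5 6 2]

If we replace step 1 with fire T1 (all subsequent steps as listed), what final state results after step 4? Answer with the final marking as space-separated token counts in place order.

(re-executing from step 1 with the substitution; state before step 1: [4 1 4 2])
1 | fire T1 | [3 4 3 2]
2 | fire T2 | [2 4 5 2]
3 | fire T3 | [4 6 4 2]
4 | fire T2 | [3 6 6 2]

3 6 6 2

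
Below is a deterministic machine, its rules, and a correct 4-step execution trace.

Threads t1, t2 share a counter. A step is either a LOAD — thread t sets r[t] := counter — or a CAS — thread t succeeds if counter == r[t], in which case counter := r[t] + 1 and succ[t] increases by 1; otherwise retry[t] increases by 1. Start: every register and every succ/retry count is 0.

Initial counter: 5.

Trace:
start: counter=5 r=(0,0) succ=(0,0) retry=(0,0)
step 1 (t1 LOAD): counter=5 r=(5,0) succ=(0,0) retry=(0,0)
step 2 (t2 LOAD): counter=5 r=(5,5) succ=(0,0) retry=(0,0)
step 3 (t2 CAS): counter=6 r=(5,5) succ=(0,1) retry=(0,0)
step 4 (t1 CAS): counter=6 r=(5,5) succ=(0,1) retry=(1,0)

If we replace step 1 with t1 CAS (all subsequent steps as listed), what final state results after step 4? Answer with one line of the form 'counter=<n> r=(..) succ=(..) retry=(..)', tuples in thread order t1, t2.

counter=6 r=(0,5) succ=(0,1) retry=(2,0)

(re-executing from step 1 with the substitution; state before step 1: counter=5 r=(0,0) succ=(0,0) retry=(0,0))
step 1 (t1 CAS): counter=5 r=(0,0) succ=(0,0) retry=(1,0)
step 2 (t2 LOAD): counter=5 r=(0,5) succ=(0,0) retry=(1,0)
step 3 (t2 CAS): counter=6 r=(0,5) succ=(0,1) retry=(1,0)
step 4 (t1 CAS): counter=6 r=(0,5) succ=(0,1) retry=(2,0)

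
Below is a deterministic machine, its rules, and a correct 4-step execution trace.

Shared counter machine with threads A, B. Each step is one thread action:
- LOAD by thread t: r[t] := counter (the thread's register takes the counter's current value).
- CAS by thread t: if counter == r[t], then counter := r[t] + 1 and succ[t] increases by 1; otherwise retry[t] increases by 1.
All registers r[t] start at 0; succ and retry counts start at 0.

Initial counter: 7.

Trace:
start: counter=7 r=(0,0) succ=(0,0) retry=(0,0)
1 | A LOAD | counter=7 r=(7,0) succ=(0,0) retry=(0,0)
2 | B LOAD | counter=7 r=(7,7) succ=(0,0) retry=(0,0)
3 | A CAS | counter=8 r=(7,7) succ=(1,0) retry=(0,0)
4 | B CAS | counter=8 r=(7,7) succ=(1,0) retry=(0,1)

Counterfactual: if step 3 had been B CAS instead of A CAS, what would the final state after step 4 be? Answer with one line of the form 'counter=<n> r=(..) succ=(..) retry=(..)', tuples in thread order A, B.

counter=8 r=(7,7) succ=(0,1) retry=(0,1)

(re-executing from step 3 with the substitution; state before step 3: counter=7 r=(7,7) succ=(0,0) retry=(0,0))
3 | B CAS | counter=8 r=(7,7) succ=(0,1) retry=(0,0)
4 | B CAS | counter=8 r=(7,7) succ=(0,1) retry=(0,1)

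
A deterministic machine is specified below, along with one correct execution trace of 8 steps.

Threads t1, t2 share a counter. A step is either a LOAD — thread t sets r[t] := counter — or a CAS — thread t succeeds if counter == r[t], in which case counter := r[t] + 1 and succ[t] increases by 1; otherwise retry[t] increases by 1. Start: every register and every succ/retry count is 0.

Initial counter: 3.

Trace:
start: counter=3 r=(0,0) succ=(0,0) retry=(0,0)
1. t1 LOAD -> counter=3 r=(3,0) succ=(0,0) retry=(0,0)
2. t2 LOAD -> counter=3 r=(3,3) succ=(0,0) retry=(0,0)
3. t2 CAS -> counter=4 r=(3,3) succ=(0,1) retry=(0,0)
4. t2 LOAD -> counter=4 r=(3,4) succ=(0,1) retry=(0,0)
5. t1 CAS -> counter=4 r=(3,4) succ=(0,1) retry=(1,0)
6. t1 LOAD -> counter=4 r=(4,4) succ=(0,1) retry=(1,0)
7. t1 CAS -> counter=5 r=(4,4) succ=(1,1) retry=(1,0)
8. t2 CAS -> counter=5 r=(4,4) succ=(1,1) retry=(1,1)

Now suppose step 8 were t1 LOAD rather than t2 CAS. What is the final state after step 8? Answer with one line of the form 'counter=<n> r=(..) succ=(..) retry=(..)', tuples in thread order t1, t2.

(re-executing from step 8 with the substitution; state before step 8: counter=5 r=(4,4) succ=(1,1) retry=(1,0))
8. t1 LOAD -> counter=5 r=(5,4) succ=(1,1) retry=(1,0)

counter=5 r=(5,4) succ=(1,1) retry=(1,0)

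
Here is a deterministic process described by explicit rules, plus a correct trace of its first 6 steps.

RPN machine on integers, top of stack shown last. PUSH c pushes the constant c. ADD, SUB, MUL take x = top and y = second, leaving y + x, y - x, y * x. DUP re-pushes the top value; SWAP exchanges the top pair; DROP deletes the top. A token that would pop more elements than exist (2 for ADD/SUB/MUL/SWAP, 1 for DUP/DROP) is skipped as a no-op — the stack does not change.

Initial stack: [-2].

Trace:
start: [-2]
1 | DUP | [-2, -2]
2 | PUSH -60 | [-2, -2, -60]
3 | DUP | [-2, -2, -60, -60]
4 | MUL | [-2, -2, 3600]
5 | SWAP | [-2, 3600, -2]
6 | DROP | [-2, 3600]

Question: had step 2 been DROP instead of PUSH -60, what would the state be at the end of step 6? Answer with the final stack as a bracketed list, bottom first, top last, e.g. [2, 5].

[]

(re-executing from step 2 with the substitution; state before step 2: [-2, -2])
2 | DROP | [-2]
3 | DUP | [-2, -2]
4 | MUL | [4]
5 | SWAP | [4]
6 | DROP | []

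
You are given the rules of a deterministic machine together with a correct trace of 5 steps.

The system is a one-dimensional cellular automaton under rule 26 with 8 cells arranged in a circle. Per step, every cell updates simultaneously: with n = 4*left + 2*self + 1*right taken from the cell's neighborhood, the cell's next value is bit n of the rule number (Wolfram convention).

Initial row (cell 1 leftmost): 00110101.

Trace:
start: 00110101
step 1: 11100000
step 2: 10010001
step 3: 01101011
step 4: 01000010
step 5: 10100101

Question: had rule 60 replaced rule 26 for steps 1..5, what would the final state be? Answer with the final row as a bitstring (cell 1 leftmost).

01010101

(re-executing steps 1..5 under rule 60; state before step 1: 00110101)
step 1: 10101111
step 2: 01111000
step 3: 01000100
step 4: 01100110
step 5: 01010101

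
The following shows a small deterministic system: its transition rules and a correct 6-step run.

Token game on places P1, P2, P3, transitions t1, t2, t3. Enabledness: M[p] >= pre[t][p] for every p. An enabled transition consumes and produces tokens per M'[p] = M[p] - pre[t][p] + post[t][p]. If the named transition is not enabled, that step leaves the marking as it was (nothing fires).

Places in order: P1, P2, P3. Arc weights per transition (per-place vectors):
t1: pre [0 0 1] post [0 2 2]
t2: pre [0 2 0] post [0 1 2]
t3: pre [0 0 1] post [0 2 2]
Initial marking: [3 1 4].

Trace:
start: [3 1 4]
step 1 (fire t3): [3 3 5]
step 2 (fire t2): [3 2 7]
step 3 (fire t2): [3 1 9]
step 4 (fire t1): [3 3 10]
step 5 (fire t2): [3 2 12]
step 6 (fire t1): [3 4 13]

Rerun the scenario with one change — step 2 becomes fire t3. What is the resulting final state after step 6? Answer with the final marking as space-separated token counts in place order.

3 7 12

(re-executing from step 2 with the substitution; state before step 2: [3 3 5])
step 2 (fire t3): [3 5 6]
step 3 (fire t2): [3 4 8]
step 4 (fire t1): [3 6 9]
step 5 (fire t2): [3 5 11]
step 6 (fire t1): [3 7 12]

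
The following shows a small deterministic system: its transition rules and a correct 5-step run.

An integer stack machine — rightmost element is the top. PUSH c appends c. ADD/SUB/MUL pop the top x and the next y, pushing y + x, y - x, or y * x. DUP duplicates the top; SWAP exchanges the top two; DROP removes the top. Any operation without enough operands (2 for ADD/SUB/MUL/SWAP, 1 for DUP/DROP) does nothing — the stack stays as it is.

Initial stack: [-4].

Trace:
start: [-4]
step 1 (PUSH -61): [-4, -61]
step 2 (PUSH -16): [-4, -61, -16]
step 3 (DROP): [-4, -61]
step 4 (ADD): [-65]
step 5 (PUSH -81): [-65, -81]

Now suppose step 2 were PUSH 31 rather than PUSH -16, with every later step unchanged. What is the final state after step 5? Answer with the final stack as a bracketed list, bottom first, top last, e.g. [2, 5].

(re-executing from step 2 with the substitution; state before step 2: [-4, -61])
step 2 (PUSH 31): [-4, -61, 31]
step 3 (DROP): [-4, -61]
step 4 (ADD): [-65]
step 5 (PUSH -81): [-65, -81]

[-65, -81]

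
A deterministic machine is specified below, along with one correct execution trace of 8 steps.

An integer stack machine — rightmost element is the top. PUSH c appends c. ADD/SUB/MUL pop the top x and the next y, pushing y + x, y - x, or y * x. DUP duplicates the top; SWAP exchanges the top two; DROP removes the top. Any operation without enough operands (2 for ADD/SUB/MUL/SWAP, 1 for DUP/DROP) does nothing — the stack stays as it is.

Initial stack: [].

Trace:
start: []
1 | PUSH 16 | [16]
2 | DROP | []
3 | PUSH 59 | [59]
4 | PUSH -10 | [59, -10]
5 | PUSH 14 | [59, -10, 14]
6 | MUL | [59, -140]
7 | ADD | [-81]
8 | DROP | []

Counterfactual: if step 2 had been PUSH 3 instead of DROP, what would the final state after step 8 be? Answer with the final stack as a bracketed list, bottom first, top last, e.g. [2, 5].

(re-executing from step 2 with the substitution; state before step 2: [16])
2 | PUSH 3 | [16, 3]
3 | PUSH 59 | [16, 3, 59]
4 | PUSH -10 | [16, 3, 59, -10]
5 | PUSH 14 | [16, 3, 59, -10, 14]
6 | MUL | [16, 3, 59, -140]
7 | ADD | [16, 3, -81]
8 | DROP | [16, 3]

[16, 3]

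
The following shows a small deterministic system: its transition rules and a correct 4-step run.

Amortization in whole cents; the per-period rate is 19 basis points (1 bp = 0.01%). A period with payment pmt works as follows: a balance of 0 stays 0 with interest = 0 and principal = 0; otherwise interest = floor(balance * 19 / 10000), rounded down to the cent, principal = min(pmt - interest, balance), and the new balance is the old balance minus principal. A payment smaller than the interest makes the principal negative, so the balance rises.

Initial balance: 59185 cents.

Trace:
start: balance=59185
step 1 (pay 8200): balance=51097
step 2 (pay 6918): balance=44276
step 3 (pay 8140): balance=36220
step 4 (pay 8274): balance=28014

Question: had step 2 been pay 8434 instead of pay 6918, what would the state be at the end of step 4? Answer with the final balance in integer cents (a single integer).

26492

(re-executing from step 2 with the substitution; state before step 2: balance=51097)
step 2 (pay 8434): balance=42760
step 3 (pay 8140): balance=34701
step 4 (pay 8274): balance=26492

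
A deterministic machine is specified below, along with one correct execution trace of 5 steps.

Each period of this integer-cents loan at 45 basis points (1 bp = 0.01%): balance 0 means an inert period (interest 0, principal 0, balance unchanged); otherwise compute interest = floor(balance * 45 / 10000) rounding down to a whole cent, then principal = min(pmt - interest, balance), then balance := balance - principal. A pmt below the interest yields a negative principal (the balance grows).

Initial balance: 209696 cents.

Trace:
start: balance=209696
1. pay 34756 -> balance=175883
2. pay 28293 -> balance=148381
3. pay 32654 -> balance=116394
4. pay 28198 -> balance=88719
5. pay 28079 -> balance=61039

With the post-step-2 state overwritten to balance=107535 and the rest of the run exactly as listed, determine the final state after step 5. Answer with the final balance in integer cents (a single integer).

19639

state after step 2 := balance=107535
3. pay 32654 -> balance=75364
4. pay 28198 -> balance=47505
5. pay 28079 -> balance=19639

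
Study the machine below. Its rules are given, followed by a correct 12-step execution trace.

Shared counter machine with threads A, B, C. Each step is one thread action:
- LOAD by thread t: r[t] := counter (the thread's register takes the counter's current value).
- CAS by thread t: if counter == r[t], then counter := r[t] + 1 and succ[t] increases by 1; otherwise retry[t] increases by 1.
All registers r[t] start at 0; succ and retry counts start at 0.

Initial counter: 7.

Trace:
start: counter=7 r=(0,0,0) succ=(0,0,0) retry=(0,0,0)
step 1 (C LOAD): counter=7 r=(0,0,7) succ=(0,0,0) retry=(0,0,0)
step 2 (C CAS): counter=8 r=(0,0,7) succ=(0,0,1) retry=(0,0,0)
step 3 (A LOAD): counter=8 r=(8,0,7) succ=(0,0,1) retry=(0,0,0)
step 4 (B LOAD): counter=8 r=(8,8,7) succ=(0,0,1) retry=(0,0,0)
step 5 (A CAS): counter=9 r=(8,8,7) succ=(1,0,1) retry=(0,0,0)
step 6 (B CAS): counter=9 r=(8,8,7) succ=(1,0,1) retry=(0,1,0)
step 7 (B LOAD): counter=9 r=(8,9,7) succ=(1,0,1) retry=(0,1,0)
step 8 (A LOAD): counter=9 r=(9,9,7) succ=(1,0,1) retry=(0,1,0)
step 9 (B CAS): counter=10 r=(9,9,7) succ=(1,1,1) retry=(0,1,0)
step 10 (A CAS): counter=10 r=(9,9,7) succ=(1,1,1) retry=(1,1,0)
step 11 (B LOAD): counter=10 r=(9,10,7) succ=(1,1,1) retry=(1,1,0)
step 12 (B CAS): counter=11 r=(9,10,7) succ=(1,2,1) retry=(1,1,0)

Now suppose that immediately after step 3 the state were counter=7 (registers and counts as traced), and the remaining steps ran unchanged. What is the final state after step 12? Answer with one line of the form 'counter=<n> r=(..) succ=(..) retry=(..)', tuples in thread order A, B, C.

state after step 3 := counter=7 r=(8,0,7) succ=(0,0,1) retry=(0,0,0)
step 4 (B LOAD): counter=7 r=(8,7,7) succ=(0,0,1) retry=(0,0,0)
step 5 (A CAS): counter=7 r=(8,7,7) succ=(0,0,1) retry=(1,0,0)
step 6 (B CAS): counter=8 r=(8,7,7) succ=(0,1,1) retry=(1,0,0)
step 7 (B LOAD): counter=8 r=(8,8,7) succ=(0,1,1) retry=(1,0,0)
step 8 (A LOAD): counter=8 r=(8,8,7) succ=(0,1,1) retry=(1,0,0)
step 9 (B CAS): counter=9 r=(8,8,7) succ=(0,2,1) retry=(1,0,0)
step 10 (A CAS): counter=9 r=(8,8,7) succ=(0,2,1) retry=(2,0,0)
step 11 (B LOAD): counter=9 r=(8,9,7) succ=(0,2,1) retry=(2,0,0)
step 12 (B CAS): counter=10 r=(8,9,7) succ=(0,3,1) retry=(2,0,0)

counter=10 r=(8,9,7) succ=(0,3,1) retry=(2,0,0)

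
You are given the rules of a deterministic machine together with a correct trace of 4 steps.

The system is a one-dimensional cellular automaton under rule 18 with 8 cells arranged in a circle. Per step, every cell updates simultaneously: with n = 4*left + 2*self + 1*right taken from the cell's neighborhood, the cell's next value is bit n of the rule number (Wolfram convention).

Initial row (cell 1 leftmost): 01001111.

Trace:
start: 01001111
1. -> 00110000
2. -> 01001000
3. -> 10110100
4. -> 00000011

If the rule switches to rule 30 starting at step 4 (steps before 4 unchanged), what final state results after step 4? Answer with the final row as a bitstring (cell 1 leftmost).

10100111

(re-executing step 4 under rule 30; state before step 4: 10110100)
4. -> 10100111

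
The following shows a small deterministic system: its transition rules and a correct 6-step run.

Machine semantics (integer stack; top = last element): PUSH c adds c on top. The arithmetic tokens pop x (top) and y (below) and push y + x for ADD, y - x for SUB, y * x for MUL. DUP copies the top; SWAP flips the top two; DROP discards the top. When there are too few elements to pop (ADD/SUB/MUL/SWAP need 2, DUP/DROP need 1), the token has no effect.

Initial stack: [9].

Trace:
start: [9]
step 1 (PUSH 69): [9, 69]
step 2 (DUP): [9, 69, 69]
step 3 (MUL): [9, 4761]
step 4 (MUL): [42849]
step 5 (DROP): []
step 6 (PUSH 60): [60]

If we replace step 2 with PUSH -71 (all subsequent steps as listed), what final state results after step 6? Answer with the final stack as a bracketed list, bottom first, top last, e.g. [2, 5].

[60]

(re-executing from step 2 with the substitution; state before step 2: [9, 69])
step 2 (PUSH -71): [9, 69, -71]
step 3 (MUL): [9, -4899]
step 4 (MUL): [-44091]
step 5 (DROP): []
step 6 (PUSH 60): [60]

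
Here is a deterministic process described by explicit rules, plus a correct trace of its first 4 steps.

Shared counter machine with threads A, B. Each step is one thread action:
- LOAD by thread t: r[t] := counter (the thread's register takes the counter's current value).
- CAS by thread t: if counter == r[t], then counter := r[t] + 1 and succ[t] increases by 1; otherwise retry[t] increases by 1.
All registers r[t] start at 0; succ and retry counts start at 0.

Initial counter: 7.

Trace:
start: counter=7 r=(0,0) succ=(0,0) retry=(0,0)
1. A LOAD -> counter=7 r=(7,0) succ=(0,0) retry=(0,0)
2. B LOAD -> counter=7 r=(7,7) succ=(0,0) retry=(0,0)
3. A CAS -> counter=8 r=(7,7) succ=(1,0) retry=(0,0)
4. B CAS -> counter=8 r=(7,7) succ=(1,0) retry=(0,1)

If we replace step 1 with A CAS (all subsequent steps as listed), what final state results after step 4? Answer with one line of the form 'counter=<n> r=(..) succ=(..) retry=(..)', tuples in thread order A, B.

(re-executing from step 1 with the substitution; state before step 1: counter=7 r=(0,0) succ=(0,0) retry=(0,0))
1. A CAS -> counter=7 r=(0,0) succ=(0,0) retry=(1,0)
2. B LOAD -> counter=7 r=(0,7) succ=(0,0) retry=(1,0)
3. A CAS -> counter=7 r=(0,7) succ=(0,0) retry=(2,0)
4. B CAS -> counter=8 r=(0,7) succ=(0,1) retry=(2,0)

counter=8 r=(0,7) succ=(0,1) retry=(2,0)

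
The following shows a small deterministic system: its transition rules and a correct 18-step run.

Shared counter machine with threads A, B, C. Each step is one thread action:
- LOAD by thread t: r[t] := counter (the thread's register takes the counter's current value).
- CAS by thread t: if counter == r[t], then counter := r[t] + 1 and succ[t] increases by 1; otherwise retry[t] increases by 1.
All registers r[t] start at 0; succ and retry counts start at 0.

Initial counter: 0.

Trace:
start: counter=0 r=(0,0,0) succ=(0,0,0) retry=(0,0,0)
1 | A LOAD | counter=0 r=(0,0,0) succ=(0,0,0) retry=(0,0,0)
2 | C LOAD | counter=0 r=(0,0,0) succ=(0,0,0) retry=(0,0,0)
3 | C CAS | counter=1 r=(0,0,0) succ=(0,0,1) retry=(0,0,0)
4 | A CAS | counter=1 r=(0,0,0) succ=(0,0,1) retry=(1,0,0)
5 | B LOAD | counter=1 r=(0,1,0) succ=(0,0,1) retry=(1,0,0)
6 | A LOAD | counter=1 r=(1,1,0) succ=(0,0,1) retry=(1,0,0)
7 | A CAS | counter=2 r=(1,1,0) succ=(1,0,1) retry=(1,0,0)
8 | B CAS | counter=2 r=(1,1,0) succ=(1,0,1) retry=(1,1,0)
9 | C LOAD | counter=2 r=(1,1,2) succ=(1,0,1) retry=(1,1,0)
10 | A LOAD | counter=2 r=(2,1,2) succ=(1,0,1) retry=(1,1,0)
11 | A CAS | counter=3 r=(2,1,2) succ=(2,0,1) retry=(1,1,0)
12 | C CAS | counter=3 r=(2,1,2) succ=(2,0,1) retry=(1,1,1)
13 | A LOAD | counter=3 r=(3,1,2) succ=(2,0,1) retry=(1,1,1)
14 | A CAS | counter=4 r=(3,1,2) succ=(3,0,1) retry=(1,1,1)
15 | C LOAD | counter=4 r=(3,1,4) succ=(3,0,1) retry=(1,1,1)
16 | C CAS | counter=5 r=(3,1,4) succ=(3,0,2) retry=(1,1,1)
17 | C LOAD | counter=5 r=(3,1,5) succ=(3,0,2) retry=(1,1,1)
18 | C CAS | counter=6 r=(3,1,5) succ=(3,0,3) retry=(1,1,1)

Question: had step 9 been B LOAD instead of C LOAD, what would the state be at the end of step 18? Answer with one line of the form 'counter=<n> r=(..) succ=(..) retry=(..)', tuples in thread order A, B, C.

(re-executing from step 9 with the substitution; state before step 9: counter=2 r=(1,1,0) succ=(1,0,1) retry=(1,1,0))
9 | B LOAD | counter=2 r=(1,2,0) succ=(1,0,1) retry=(1,1,0)
10 | A LOAD | counter=2 r=(2,2,0) succ=(1,0,1) retry=(1,1,0)
11 | A CAS | counter=3 r=(2,2,0) succ=(2,0,1) retry=(1,1,0)
12 | C CAS | counter=3 r=(2,2,0) succ=(2,0,1) retry=(1,1,1)
13 | A LOAD | counter=3 r=(3,2,0) succ=(2,0,1) retry=(1,1,1)
14 | A CAS | counter=4 r=(3,2,0) succ=(3,0,1) retry=(1,1,1)
15 | C LOAD | counter=4 r=(3,2,4) succ=(3,0,1) retry=(1,1,1)
16 | C CAS | counter=5 r=(3,2,4) succ=(3,0,2) retry=(1,1,1)
17 | C LOAD | counter=5 r=(3,2,5) succ=(3,0,2) retry=(1,1,1)
18 | C CAS | counter=6 r=(3,2,5) succ=(3,0,3) retry=(1,1,1)

counter=6 r=(3,2,5) succ=(3,0,3) retry=(1,1,1)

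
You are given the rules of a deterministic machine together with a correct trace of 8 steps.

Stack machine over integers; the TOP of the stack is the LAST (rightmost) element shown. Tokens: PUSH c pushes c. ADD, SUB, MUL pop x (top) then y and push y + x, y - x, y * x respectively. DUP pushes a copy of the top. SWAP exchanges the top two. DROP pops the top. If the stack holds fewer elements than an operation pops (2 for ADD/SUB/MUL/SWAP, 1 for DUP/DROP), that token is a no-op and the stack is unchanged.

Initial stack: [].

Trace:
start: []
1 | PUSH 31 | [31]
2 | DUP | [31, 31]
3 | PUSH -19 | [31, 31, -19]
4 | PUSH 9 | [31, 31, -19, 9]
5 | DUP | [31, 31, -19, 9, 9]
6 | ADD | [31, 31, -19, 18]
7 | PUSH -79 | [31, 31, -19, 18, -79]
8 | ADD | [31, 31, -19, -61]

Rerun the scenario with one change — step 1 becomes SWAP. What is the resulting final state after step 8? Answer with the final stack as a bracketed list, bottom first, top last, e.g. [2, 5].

(re-executing from step 1 with the substitution; state before step 1: [])
1 | SWAP | []
2 | DUP | []
3 | PUSH -19 | [-19]
4 | PUSH 9 | [-19, 9]
5 | DUP | [-19, 9, 9]
6 | ADD | [-19, 18]
7 | PUSH -79 | [-19, 18, -79]
8 | ADD | [-19, -61]

[-19, -61]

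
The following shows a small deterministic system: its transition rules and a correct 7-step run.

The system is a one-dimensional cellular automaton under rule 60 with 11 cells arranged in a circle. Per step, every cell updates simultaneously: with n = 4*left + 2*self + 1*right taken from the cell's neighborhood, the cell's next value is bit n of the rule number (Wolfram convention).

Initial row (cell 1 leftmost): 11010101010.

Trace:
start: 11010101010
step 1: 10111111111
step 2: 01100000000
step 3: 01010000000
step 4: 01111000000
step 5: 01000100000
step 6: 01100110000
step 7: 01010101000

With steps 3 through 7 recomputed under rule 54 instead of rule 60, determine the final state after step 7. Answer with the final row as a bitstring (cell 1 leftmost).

10010001000

(re-executing steps 3..7 under rule 54; state before step 3: 01100000000)
step 3: 10010000000
step 4: 11111000001
step 5: 00000100010
step 6: 00001110111
step 7: 10010001000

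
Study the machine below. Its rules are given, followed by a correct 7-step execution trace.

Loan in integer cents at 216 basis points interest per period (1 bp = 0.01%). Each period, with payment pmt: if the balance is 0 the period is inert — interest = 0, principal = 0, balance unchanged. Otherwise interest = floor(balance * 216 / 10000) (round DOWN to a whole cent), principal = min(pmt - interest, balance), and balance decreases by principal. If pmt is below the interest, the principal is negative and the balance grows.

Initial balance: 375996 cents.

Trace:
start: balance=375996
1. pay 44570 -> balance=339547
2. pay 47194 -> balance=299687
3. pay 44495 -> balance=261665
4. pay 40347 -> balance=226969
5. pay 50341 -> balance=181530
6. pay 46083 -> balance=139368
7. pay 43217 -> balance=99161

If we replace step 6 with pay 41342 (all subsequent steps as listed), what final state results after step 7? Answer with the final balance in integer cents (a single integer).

104004

(re-executing from step 6 with the substitution; state before step 6: balance=181530)
6. pay 41342 -> balance=144109
7. pay 43217 -> balance=104004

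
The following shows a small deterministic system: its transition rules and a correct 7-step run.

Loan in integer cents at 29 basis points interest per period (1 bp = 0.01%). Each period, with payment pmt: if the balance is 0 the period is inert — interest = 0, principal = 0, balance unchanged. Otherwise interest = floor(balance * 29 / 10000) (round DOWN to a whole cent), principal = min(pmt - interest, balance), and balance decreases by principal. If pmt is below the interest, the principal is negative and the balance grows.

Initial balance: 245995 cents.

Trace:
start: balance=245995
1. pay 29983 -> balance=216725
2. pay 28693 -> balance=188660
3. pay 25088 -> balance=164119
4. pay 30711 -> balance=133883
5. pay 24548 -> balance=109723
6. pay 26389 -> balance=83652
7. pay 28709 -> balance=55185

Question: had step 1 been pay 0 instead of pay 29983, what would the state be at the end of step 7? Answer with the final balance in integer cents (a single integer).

(re-executing from step 1 with the substitution; state before step 1: balance=245995)
1. pay 0 -> balance=246708
2. pay 28693 -> balance=218730
3. pay 25088 -> balance=194276
4. pay 30711 -> balance=164128
5. pay 24548 -> balance=140055
6. pay 26389 -> balance=114072
7. pay 28709 -> balance=85693

85693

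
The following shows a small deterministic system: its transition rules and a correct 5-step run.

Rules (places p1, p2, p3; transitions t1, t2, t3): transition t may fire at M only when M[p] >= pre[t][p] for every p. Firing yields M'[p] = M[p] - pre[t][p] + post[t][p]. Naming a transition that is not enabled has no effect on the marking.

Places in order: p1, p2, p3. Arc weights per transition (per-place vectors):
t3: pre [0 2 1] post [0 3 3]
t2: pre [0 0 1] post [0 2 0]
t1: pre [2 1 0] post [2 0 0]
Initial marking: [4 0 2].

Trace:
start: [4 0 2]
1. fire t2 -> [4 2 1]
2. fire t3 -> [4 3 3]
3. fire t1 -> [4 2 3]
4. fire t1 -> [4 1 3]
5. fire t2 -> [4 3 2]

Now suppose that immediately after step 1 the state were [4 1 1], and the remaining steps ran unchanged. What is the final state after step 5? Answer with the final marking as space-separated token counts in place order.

state after step 1 := [4 1 1]
2. fire t3 -> [4 1 1]
3. fire t1 -> [4 0 1]
4. fire t1 -> [4 0 1]
5. fire t2 -> [4 2 0]

4 2 0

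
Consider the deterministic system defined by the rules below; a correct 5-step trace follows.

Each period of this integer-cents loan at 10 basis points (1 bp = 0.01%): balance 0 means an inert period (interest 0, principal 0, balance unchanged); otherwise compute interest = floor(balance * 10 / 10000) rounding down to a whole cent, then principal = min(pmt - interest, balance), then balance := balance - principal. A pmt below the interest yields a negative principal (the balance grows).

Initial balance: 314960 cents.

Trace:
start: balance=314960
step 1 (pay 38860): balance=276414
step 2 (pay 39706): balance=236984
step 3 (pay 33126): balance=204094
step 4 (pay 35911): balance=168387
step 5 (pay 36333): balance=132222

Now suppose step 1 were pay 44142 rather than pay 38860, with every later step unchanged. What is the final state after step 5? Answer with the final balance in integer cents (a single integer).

(re-executing from step 1 with the substitution; state before step 1: balance=314960)
step 1 (pay 44142): balance=271132
step 2 (pay 39706): balance=231697
step 3 (pay 33126): balance=198802
step 4 (pay 35911): balance=163089
step 5 (pay 36333): balance=126919

126919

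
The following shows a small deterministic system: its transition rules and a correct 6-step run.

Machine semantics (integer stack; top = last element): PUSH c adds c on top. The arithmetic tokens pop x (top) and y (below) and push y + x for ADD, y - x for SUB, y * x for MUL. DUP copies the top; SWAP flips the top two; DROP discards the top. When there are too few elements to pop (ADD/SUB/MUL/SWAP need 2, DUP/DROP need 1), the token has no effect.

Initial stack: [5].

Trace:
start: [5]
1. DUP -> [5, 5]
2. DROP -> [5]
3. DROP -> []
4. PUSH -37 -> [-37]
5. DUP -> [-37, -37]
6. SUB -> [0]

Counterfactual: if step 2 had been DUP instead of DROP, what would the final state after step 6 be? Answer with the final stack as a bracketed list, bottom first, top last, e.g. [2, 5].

(re-executing from step 2 with the substitution; state before step 2: [5, 5])
2. DUP -> [5, 5, 5]
3. DROP -> [5, 5]
4. PUSH -37 -> [5, 5, -37]
5. DUP -> [5, 5, -37, -37]
6. SUB -> [5, 5, 0]

[5, 5, 0]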